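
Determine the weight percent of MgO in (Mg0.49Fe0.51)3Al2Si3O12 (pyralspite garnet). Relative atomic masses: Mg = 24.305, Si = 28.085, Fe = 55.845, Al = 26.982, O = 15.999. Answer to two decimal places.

13.13 wt%

Molar mass of (Mg0.49Fe0.51)3Al2Si3O12 = 1.47*24.305 + 1.53*55.845 + 2*26.982 + 3*28.085 + 12*15.999 = 451.378 g/mol.
Each formula unit contains 1.47 Mg, equivalent to 1.47/1 = 1.4700 mol MgO.
M(MgO) = 1×24.305 + 1×15.999 = 40.304 g/mol.
Mass of MgO per formula unit = 1.4700 × 40.304 = 59.247 g.
MgO wt% = 59.247 / 451.378 × 100 = 13.13%.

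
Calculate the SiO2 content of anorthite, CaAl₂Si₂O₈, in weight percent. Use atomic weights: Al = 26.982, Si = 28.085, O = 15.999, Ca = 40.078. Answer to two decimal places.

Molar mass of CaAl₂Si₂O₈ = 1·40.078 + 2·26.982 + 2·28.085 + 8·15.999 = 278.204 g/mol.
Each formula unit contains 2 Si, equivalent to 2/1 = 2.0000 mol SiO2.
M(SiO2) = 1×28.085 + 2×15.999 = 60.083 g/mol.
Mass of SiO2 per formula unit = 2.0000 × 60.083 = 120.166 g.
SiO2 wt% = 120.166 / 278.204 × 100 = 43.19%.

43.19 wt%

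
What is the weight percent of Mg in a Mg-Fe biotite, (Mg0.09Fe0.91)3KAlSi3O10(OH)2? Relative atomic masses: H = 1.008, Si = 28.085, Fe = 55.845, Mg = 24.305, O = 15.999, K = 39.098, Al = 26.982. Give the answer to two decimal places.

M((Mg0.09Fe0.91)3KAlSi3O10(OH)2) = 503.358 g/mol.
Mg contributes 0.27 × 24.305 = 6.562 g per mole.
6.562/503.358 = 0.0130 → 1.30%.

1.30 wt%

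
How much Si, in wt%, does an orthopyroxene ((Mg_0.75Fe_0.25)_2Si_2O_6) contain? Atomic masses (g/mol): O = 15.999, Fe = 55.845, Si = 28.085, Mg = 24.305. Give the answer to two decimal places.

M((Mg_0.75Fe_0.25)_2Si_2O_6) = 216.544 g/mol.
Si contributes 2 × 28.085 = 56.170 g per mole.
56.170/216.544 = 0.2594 → 25.94%.

25.94 wt%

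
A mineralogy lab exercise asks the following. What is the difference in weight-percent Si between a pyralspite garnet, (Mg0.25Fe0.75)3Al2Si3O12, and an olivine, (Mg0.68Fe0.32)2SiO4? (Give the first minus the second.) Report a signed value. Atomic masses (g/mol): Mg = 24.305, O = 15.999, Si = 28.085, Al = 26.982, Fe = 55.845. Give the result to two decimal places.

Si in (Mg0.25Fe0.75)3Al2Si3O12: molar mass 474.087 g/mol; 3×28.085 = 84.255 g → 17.77 wt%.
Si in (Mg0.68Fe0.32)2SiO4: molar mass 160.877 g/mol; 1×28.085 = 28.085 g → 17.46 wt%.
Difference = 17.77 − 17.46 = 0.31 percentage points.

0.31 percentage points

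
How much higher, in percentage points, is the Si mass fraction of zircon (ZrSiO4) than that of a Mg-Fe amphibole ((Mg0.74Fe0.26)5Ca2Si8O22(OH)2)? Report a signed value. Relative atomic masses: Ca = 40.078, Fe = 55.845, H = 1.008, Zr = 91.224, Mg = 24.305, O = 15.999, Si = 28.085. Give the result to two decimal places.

-11.01 percentage points

First mineral: 28.085 g Si in 183.305 g formula = 15.32 wt% Si.
Second mineral: 224.680 g Si in 853.355 g formula = 26.33 wt% Si.
15.32% − 26.33% gives a difference of -11.01 percentage points.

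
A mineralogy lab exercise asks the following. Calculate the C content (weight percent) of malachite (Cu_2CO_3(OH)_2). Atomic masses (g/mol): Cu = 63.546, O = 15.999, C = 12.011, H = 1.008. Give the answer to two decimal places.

5.43 weight percent

Formula mass = 2*63.546 + 1*12.011 + 5*15.999 + 2*1.008 = 221.114 g/mol, of which 12.011 g is C.
So C makes up 12.011/221.114 = 0.0543 of the mass, i.e. 5.43%.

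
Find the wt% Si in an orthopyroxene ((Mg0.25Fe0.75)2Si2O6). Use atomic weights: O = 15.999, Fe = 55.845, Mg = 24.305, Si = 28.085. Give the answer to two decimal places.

22.64 wt%

Formula mass = 0.50*24.305 + 1.50*55.845 + 2*28.085 + 6*15.999 = 248.084 g/mol, of which 56.170 g is Si.
So Si makes up 56.170/248.084 = 0.2264 of the mass, i.e. 22.64%.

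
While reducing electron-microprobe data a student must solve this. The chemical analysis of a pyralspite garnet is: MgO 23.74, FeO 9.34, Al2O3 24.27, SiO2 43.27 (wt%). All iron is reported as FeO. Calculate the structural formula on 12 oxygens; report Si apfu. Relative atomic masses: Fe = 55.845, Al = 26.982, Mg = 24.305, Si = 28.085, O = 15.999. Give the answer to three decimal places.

23.74 wt% MgO ÷ 40.304 g/mol = 0.58902 mol, giving 0.58902 Mg and 0.58902 O.
9.34 wt% FeO ÷ 71.844 g/mol = 0.13000 mol, giving 0.13000 Fe and 0.13000 O.
24.27 wt% Al2O3 ÷ 101.961 g/mol = 0.23803 mol, giving 0.47606 Al and 0.71409 O.
43.27 wt% SiO2 ÷ 60.083 g/mol = 0.72017 mol, giving 0.72017 Si and 1.44034 O.
Oxygen sums to 2.87345; scaling by 12/2.87345 = 4.17616 puts the formula on 12 O.
Si: 0.72017 × 4.17616 = 3.008 atoms per formula unit.

3.008 Si apfu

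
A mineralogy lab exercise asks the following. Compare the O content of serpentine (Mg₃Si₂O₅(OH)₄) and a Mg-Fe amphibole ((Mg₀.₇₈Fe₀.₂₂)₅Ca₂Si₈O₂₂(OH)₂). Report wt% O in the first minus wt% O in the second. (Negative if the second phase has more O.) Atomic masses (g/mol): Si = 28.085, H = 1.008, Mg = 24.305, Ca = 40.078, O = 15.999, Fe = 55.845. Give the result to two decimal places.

O in Mg₃Si₂O₅(OH)₄: molar mass 277.108 g/mol; 9×15.999 = 143.991 g → 51.96 wt%.
O in (Mg₀.₇₈Fe₀.₂₂)₅Ca₂Si₈O₂₂(OH)₂: molar mass 847.047 g/mol; 24×15.999 = 383.976 g → 45.33 wt%.
Difference = 51.96 − 45.33 = 6.63 percentage points.

6.63 percentage points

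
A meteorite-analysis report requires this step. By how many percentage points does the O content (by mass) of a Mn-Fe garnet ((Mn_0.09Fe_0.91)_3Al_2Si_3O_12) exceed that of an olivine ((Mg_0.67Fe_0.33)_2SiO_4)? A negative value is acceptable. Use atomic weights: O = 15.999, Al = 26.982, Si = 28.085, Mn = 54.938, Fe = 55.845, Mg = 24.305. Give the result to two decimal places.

-1.03 percentage points

O in (Mn_0.09Fe_0.91)_3Al_2Si_3O_12: molar mass 497.497 g/mol; 12×15.999 = 191.988 g → 38.59 wt%.
O in (Mg_0.67Fe_0.33)_2SiO_4: molar mass 161.507 g/mol; 4×15.999 = 63.996 g → 39.62 wt%.
Difference = 38.59 − 39.62 = -1.03 percentage points.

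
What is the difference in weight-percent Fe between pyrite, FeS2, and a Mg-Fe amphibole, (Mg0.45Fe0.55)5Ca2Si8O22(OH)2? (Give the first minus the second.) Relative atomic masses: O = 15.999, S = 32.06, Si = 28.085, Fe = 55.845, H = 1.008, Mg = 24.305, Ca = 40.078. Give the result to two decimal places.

29.47 percentage points

M(FeS2) = 119.965 g/mol, so wt% Fe = 55.845/119.965 × 100 = 46.55%.
M((Mg0.45Fe0.55)5Ca2Si8O22(OH)2) = 899.088 g/mol, so wt% Fe = 153.574/899.088 × 100 = 17.08%.
46.55 − 17.08 = 29.47 pp.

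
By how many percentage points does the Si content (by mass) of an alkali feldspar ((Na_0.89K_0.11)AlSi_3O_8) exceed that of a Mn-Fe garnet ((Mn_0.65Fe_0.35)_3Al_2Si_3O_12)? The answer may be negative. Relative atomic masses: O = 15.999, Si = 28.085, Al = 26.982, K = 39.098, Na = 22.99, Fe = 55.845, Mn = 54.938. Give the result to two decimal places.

14.93 percentage points

Si in (Na_0.89K_0.11)AlSi_3O_8: molar mass 263.991 g/mol; 3×28.085 = 84.255 g → 31.92 wt%.
Si in (Mn_0.65Fe_0.35)_3Al_2Si_3O_12: molar mass 495.973 g/mol; 3×28.085 = 84.255 g → 16.99 wt%.
Difference = 31.92 − 16.99 = 14.93 percentage points.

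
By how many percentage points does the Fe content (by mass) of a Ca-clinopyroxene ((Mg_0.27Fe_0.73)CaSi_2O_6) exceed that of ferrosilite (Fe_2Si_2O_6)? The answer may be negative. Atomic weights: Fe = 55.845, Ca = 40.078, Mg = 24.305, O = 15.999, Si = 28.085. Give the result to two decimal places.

Fe in (Mg_0.27Fe_0.73)CaSi_2O_6: molar mass 239.571 g/mol; 0.73×55.845 = 40.767 g → 17.02 wt%.
Fe in Fe_2Si_2O_6: molar mass 263.854 g/mol; 2×55.845 = 111.690 g → 42.33 wt%.
Difference = 17.02 − 42.33 = -25.31 percentage points.

-25.31 percentage points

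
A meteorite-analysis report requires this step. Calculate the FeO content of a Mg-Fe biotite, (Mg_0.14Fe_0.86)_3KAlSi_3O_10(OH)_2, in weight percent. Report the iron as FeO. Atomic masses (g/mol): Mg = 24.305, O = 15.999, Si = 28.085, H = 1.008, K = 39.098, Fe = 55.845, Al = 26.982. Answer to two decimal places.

M((Mg_0.14Fe_0.86)_3KAlSi_3O_10(OH)_2) = 498.627 g/mol; M(FeO) = 71.844 g/mol.
Moles FeO per formula unit = 2.58 Fe ÷ 1 = 2.5800.
FeO fraction = (2.5800 × 71.844) / 498.627 = 185.358/498.627 = 0.3717.

37.17 wt%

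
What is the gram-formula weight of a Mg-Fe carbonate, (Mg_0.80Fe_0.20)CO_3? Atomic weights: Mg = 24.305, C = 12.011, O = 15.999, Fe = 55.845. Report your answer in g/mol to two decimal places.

90.62 g/mol

The formula mass is the sum 0.80*24.305 + 0.20*55.845 + 1*12.011 + 3*15.999.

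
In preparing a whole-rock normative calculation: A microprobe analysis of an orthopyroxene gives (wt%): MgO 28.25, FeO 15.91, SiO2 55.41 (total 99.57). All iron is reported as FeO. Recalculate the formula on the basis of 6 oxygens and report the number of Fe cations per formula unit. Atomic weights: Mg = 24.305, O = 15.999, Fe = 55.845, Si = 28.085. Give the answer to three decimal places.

MgO: 28.25/40.304 = 0.70092 mol → 0.70092 mol Mg, 0.70092 mol O.
FeO: 15.91/71.844 = 0.22145 mol → 0.22145 mol Fe, 0.22145 mol O.
SiO2: 55.41/60.083 = 0.92222 mol → 0.92222 mol Si, 1.84444 mol O.
Total oxygen = 2.76681 mol. Normalization factor = 6/2.76681 = 2.16856.
Fe per 6 O = 0.22145 × 2.16856 = 0.480.

0.480 Fe apfu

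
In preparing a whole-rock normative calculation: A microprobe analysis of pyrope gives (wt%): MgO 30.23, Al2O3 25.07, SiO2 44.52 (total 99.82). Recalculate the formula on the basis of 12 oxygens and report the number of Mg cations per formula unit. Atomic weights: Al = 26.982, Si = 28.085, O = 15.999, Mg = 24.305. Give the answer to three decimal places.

3.031 Mg apfu

30.23 wt% MgO ÷ 40.304 g/mol = 0.75005 mol, giving 0.75005 Mg and 0.75005 O.
25.07 wt% Al2O3 ÷ 101.961 g/mol = 0.24588 mol, giving 0.49176 Al and 0.73764 O.
44.52 wt% SiO2 ÷ 60.083 g/mol = 0.74097 mol, giving 0.74097 Si and 1.48194 O.
Oxygen sums to 2.96963; scaling by 12/2.96963 = 4.04091 puts the formula on 12 O.
Mg: 0.75005 × 4.04091 = 3.031 atoms per formula unit.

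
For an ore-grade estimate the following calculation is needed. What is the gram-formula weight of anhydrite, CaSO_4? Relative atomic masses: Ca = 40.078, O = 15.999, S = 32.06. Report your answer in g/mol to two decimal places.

Ca: 1 × 40.078 = 40.0780
S: 1 × 32.06 = 32.0600
O: 4 × 15.999 = 63.9960
Summing the contributions gives the formula mass.

136.13 g/mol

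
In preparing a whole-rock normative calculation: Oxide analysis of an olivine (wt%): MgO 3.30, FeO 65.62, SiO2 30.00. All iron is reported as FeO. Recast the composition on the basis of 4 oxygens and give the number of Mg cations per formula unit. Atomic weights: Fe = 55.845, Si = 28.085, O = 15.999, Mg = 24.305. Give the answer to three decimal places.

0.164 Mg apfu

MgO: 3.30/40.304 = 0.08188 mol → 0.08188 mol Mg, 0.08188 mol O.
FeO: 65.62/71.844 = 0.91337 mol → 0.91337 mol Fe, 0.91337 mol O.
SiO2: 30.00/60.083 = 0.49931 mol → 0.49931 mol Si, 0.99862 mol O.
Total oxygen = 1.99387 mol. Normalization factor = 4/1.99387 = 2.00615.
Mg per 4 O = 0.08188 × 2.00615 = 0.164.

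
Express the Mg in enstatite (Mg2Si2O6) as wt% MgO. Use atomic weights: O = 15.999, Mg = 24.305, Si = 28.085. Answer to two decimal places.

Molar mass of Mg2Si2O6 = 2*24.305 + 2*28.085 + 6*15.999 = 200.774 g/mol.
Each formula unit contains 2 Mg, equivalent to 2/1 = 2.0000 mol MgO.
M(MgO) = 1×24.305 + 1×15.999 = 40.304 g/mol.
Mass of MgO per formula unit = 2.0000 × 40.304 = 80.608 g.
MgO wt% = 80.608 / 200.774 × 100 = 40.15%.

40.15 wt%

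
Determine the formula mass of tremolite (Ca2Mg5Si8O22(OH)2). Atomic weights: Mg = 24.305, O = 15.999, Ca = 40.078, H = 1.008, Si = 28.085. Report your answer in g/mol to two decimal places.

812.35 g/mol

Ca: 2 × 40.078 = 80.1560
Mg: 5 × 24.305 = 121.5250
Si: 8 × 28.085 = 224.6800
O: 24 × 15.999 = 383.9760
H: 2 × 1.008 = 2.0160
Summing the contributions gives the formula mass.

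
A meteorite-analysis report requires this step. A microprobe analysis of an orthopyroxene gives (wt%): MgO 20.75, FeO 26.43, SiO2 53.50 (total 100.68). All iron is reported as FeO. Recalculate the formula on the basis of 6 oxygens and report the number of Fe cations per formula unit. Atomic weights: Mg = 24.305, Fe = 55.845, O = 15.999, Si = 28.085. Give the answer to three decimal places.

0.829 Fe apfu

MgO: 20.75/40.304 = 0.51484 mol → 0.51484 mol Mg, 0.51484 mol O.
FeO: 26.43/71.844 = 0.36788 mol → 0.36788 mol Fe, 0.36788 mol O.
SiO2: 53.50/60.083 = 0.89043 mol → 0.89043 mol Si, 1.78086 mol O.
Total oxygen = 2.66358 mol. Normalization factor = 6/2.66358 = 2.25261.
Fe per 6 O = 0.36788 × 2.25261 = 0.829.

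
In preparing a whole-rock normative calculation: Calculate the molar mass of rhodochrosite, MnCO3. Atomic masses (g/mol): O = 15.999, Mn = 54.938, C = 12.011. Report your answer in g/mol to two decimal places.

114.95 g/mol

M = 1(54.938) + 1(12.011) + 3(15.999)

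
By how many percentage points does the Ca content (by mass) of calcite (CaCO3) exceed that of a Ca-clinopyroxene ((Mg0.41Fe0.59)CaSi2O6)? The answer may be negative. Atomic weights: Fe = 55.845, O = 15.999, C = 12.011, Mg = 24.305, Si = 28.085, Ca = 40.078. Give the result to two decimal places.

Ca in CaCO3: molar mass 100.086 g/mol; 1×40.078 = 40.078 g → 40.04 wt%.
Ca in (Mg0.41Fe0.59)CaSi2O6: molar mass 235.156 g/mol; 1×40.078 = 40.078 g → 17.04 wt%.
Difference = 40.04 − 17.04 = 23.00 percentage points.

23.00 percentage points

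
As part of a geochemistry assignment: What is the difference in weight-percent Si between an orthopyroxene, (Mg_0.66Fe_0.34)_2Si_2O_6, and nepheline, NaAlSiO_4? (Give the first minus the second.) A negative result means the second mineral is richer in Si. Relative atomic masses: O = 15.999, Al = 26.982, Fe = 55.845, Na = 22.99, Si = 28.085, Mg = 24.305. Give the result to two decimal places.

5.51 percentage points

Si in (Mg_0.66Fe_0.34)_2Si_2O_6: molar mass 222.221 g/mol; 2×28.085 = 56.170 g → 25.28 wt%.
Si in NaAlSiO_4: molar mass 142.053 g/mol; 1×28.085 = 28.085 g → 19.77 wt%.
Difference = 25.28 − 19.77 = 5.51 percentage points.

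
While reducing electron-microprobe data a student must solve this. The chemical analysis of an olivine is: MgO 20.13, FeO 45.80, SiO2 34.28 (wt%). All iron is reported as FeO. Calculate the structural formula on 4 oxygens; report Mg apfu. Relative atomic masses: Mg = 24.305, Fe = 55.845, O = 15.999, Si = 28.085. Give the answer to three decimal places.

0.877 Mg apfu

20.13 wt% MgO ÷ 40.304 g/mol = 0.49945 mol, giving 0.49945 Mg and 0.49945 O.
45.80 wt% FeO ÷ 71.844 g/mol = 0.63749 mol, giving 0.63749 Fe and 0.63749 O.
34.28 wt% SiO2 ÷ 60.083 g/mol = 0.57054 mol, giving 0.57054 Si and 1.14108 O.
Oxygen sums to 2.27802; scaling by 4/2.27802 = 1.75591 puts the formula on 4 O.
Mg: 0.49945 × 1.75591 = 0.877 atoms per formula unit.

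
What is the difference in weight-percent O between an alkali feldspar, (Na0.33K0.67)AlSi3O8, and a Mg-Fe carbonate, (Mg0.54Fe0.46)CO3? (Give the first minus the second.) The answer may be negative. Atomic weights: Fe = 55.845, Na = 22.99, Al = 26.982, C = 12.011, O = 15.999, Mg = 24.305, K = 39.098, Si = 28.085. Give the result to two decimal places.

-1.69 percentage points

M((Na0.33K0.67)AlSi3O8) = 273.011 g/mol, so wt% O = 127.992/273.011 × 100 = 46.88%.
M((Mg0.54Fe0.46)CO3) = 98.821 g/mol, so wt% O = 47.997/98.821 × 100 = 48.57%.
46.88 − 48.57 = -1.69 pp.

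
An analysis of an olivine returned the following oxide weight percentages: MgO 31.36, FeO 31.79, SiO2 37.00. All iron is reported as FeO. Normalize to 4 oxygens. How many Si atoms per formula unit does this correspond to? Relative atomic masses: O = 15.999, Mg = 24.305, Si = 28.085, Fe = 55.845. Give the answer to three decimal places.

MgO (M=40.304): mol = 0.77809; Mg = 0.77809, O = 0.77809.
FeO (M=71.844): mol = 0.44249; Fe = 0.44249, O = 0.44249.
SiO2 (M=60.083): mol = 0.61581; Si = 0.61581, O = 1.23162.
ΣO = 2.45220; factor = 4/ΣO = 1.63119.
Si apfu = 0.61581 × 1.63119 = 1.005.

1.005 Si apfu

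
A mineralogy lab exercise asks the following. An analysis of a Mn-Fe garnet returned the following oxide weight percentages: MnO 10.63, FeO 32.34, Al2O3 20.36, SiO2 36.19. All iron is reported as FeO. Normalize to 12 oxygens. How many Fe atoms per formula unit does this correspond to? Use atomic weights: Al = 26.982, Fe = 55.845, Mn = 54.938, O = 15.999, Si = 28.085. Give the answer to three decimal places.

MnO (M=70.937): mol = 0.14985; Mn = 0.14985, O = 0.14985.
FeO (M=71.844): mol = 0.45014; Fe = 0.45014, O = 0.45014.
Al2O3 (M=101.961): mol = 0.19968; Al = 0.39936, O = 0.59904.
SiO2 (M=60.083): mol = 0.60233; Si = 0.60233, O = 1.20466.
ΣO = 2.40369; factor = 12/ΣO = 4.99232.
Fe apfu = 0.45014 × 4.99232 = 2.247.

2.247 Fe apfu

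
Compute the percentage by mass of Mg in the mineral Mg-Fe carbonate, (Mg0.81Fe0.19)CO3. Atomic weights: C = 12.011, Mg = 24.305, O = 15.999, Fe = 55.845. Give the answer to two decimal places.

21.80 wt%

Formula mass = 0.81*24.305 + 0.19*55.845 + 1*12.011 + 3*15.999 = 90.306 g/mol, of which 19.687 g is Mg.
So Mg makes up 19.687/90.306 = 0.2180 of the mass, i.e. 21.80%.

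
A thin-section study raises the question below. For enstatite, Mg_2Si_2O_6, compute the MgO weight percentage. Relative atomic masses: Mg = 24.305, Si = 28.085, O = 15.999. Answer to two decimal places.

40.15 wt%

M(Mg_2Si_2O_6) = 200.774 g/mol; M(MgO) = 40.304 g/mol.
Moles MgO per formula unit = 2 Mg ÷ 1 = 2.0000.
MgO fraction = (2.0000 × 40.304) / 200.774 = 80.608/200.774 = 0.4015.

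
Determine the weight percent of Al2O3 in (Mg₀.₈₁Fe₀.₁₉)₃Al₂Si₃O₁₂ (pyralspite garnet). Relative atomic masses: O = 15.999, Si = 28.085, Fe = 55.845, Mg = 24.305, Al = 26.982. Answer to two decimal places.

24.21 wt%

Formula mass = 421.100 g/mol.
2 Al → 1.0000 mol Al2O3 per formula unit; M(Al2O3) = 101.961, so Al2O3 mass = 101.961 g.
101.961/421.100 × 100 = 24.21 wt%.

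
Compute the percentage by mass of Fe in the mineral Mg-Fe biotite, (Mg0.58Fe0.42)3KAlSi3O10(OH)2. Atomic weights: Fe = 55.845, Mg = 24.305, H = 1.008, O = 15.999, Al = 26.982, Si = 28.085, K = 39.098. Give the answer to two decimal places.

Formula mass = 1.74×24.305 + 1.26×55.845 + 1×39.098 + 1×26.982 + 3×28.085 + 12×15.999 + 2×1.008 = 456.994 g/mol, of which 70.365 g is Fe.
So Fe makes up 70.365/456.994 = 0.1540 of the mass, i.e. 15.40%.

15.40 weight percent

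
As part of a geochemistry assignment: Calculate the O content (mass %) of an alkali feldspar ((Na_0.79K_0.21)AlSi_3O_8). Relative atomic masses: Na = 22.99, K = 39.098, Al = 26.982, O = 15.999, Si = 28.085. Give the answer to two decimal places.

Formula mass = 0.79×22.99 + 0.21×39.098 + 1×26.982 + 3×28.085 + 8×15.999 = 265.602 g/mol, of which 127.992 g is O.
So O makes up 127.992/265.602 = 0.4819 of the mass, i.e. 48.19%.

48.19 mass %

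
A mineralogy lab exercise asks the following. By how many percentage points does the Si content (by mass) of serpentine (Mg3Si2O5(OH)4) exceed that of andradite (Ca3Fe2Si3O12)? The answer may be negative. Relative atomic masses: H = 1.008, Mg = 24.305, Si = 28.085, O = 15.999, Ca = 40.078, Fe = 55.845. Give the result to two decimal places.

3.69 percentage points

Si in Mg3Si2O5(OH)4: molar mass 277.108 g/mol; 2×28.085 = 56.170 g → 20.27 wt%.
Si in Ca3Fe2Si3O12: molar mass 508.167 g/mol; 3×28.085 = 84.255 g → 16.58 wt%.
Difference = 20.27 − 16.58 = 3.69 percentage points.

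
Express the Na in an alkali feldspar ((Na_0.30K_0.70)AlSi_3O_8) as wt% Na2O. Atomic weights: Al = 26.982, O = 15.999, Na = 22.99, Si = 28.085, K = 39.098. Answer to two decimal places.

3.40 wt%

Formula mass = 273.495 g/mol.
0.30 Na → 0.1500 mol Na2O per formula unit; M(Na2O) = 61.979, so Na2O mass = 9.297 g.
9.297/273.495 × 100 = 3.40 wt%.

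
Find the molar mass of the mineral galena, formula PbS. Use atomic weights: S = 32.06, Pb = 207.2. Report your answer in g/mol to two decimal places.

Pb: 1 × 207.2 = 207.2000
S: 1 × 32.06 = 32.0600
Summing the contributions gives the formula mass.

239.26 g/mol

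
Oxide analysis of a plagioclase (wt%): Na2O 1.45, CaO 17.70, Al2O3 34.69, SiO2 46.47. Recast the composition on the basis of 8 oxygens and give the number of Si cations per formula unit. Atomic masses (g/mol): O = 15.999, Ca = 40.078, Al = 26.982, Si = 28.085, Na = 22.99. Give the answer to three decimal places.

2.129 Si apfu

1.45 wt% Na2O ÷ 61.979 g/mol = 0.02340 mol, giving 0.04680 Na and 0.02340 O.
17.70 wt% CaO ÷ 56.077 g/mol = 0.31564 mol, giving 0.31564 Ca and 0.31564 O.
34.69 wt% Al2O3 ÷ 101.961 g/mol = 0.34023 mol, giving 0.68046 Al and 1.02069 O.
46.47 wt% SiO2 ÷ 60.083 g/mol = 0.77343 mol, giving 0.77343 Si and 1.54686 O.
Oxygen sums to 2.90659; scaling by 8/2.90659 = 2.75237 puts the formula on 8 O.
Si: 0.77343 × 2.75237 = 2.129 atoms per formula unit.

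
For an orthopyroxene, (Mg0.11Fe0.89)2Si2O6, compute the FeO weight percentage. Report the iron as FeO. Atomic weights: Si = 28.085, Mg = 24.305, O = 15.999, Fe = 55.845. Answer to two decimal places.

49.78 wt%

M((Mg0.11Fe0.89)2Si2O6) = 256.915 g/mol; M(FeO) = 71.844 g/mol.
Moles FeO per formula unit = 1.78 Fe ÷ 1 = 1.7800.
FeO fraction = (1.7800 × 71.844) / 256.915 = 127.882/256.915 = 0.4978.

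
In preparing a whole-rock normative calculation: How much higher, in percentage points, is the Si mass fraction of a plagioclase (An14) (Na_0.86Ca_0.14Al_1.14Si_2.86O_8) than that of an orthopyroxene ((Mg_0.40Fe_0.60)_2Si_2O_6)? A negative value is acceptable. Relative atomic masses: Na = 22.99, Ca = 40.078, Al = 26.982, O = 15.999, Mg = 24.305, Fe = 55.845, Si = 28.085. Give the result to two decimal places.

Si in Na_0.86Ca_0.14Al_1.14Si_2.86O_8: molar mass 264.457 g/mol; 2.86×28.085 = 80.323 g → 30.37 wt%.
Si in (Mg_0.40Fe_0.60)_2Si_2O_6: molar mass 238.622 g/mol; 2×28.085 = 56.170 g → 23.54 wt%.
Difference = 30.37 − 23.54 = 6.83 percentage points.

6.83 percentage points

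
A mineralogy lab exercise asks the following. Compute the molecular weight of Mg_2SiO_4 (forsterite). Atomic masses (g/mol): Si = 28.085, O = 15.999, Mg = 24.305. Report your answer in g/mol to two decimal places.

M = 2·24.305 + 1·28.085 + 4·15.999

140.69 g/mol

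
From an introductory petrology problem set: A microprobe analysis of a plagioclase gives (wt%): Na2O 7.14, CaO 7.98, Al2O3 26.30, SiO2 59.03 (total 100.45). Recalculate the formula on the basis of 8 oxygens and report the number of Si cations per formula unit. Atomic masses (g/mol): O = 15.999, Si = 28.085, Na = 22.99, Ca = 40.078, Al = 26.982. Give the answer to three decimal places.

Na2O (M=61.979): mol = 0.11520; Na = 0.23040, O = 0.11520.
CaO (M=56.077): mol = 0.14230; Ca = 0.14230, O = 0.14230.
Al2O3 (M=101.961): mol = 0.25794; Al = 0.51588, O = 0.77382.
SiO2 (M=60.083): mol = 0.98247; Si = 0.98247, O = 1.96494.
ΣO = 2.99626; factor = 8/ΣO = 2.67000.
Si apfu = 0.98247 × 2.67000 = 2.623.

2.623 Si apfu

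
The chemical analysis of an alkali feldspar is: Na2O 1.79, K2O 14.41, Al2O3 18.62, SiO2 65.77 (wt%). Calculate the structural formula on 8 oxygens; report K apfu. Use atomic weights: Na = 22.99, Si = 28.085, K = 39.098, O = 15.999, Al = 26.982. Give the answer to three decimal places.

0.839 K apfu

Na2O (M=61.979): mol = 0.02888; Na = 0.05776, O = 0.02888.
K2O (M=94.195): mol = 0.15298; K = 0.30596, O = 0.15298.
Al2O3 (M=101.961): mol = 0.18262; Al = 0.36524, O = 0.54786.
SiO2 (M=60.083): mol = 1.09465; Si = 1.09465, O = 2.18930.
ΣO = 2.91902; factor = 8/ΣO = 2.74065.
K apfu = 0.30596 × 2.74065 = 0.839.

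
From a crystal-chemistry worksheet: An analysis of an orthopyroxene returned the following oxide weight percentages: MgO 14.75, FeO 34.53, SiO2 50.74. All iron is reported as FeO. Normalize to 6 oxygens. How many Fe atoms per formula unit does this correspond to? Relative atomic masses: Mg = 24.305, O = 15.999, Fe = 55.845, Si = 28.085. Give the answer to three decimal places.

1.137 Fe apfu

14.75 wt% MgO ÷ 40.304 g/mol = 0.36597 mol, giving 0.36597 Mg and 0.36597 O.
34.53 wt% FeO ÷ 71.844 g/mol = 0.48062 mol, giving 0.48062 Fe and 0.48062 O.
50.74 wt% SiO2 ÷ 60.083 g/mol = 0.84450 mol, giving 0.84450 Si and 1.68900 O.
Oxygen sums to 2.53559; scaling by 6/2.53559 = 2.36631 puts the formula on 6 O.
Fe: 0.48062 × 2.36631 = 1.137 atoms per formula unit.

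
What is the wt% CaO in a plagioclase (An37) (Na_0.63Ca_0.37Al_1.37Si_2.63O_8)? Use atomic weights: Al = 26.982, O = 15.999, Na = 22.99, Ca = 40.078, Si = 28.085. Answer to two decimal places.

Formula mass = 268.133 g/mol.
0.37 Ca → 0.3700 mol CaO per formula unit; M(CaO) = 56.077, so CaO mass = 20.748 g.
20.748/268.133 × 100 = 7.74 wt%.

7.74 wt%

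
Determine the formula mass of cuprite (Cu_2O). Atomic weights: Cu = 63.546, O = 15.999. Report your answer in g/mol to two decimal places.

143.09 g/mol

Cu: 2 × 63.546 = 127.0920
O: 1 × 15.999 = 15.9990
Summing the contributions gives the formula mass.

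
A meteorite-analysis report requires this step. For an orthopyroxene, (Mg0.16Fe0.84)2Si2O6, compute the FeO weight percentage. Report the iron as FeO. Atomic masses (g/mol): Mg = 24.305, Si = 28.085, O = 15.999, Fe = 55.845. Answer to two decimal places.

Formula mass = 253.761 g/mol.
1.68 Fe → 1.6800 mol FeO per formula unit; M(FeO) = 71.844, so FeO mass = 120.698 g.
120.698/253.761 × 100 = 47.56 wt%.

47.56 wt%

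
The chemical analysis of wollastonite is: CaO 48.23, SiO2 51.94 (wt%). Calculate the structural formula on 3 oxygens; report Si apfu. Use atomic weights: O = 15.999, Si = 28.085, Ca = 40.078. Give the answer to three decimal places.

48.23 wt% CaO ÷ 56.077 g/mol = 0.86007 mol, giving 0.86007 Ca and 0.86007 O.
51.94 wt% SiO2 ÷ 60.083 g/mol = 0.86447 mol, giving 0.86447 Si and 1.72894 O.
Oxygen sums to 2.58901; scaling by 3/2.58901 = 1.15874 puts the formula on 3 O.
Si: 0.86447 × 1.15874 = 1.002 atoms per formula unit.

1.002 Si apfu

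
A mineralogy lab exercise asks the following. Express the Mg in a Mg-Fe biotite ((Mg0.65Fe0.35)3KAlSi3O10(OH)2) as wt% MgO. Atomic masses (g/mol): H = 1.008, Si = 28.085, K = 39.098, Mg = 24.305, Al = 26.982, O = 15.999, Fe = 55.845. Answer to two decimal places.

Molar mass of (Mg0.65Fe0.35)3KAlSi3O10(OH)2 = 1.95*24.305 + 1.05*55.845 + 1*39.098 + 1*26.982 + 3*28.085 + 12*15.999 + 2*1.008 = 450.371 g/mol.
Each formula unit contains 1.95 Mg, equivalent to 1.95/1 = 1.9500 mol MgO.
M(MgO) = 1×24.305 + 1×15.999 = 40.304 g/mol.
Mass of MgO per formula unit = 1.9500 × 40.304 = 78.593 g.
MgO wt% = 78.593 / 450.371 × 100 = 17.45%.

17.45 wt%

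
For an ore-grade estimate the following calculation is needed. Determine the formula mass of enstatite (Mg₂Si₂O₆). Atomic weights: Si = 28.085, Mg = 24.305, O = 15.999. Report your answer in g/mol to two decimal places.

M = 2(24.305) + 2(28.085) + 6(15.999)

200.77 g/mol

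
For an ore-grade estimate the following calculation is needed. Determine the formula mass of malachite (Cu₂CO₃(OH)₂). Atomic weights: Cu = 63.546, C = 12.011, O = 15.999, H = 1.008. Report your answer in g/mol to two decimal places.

M = 2×63.546 + 1×12.011 + 5×15.999 + 2×1.008

221.11 g/mol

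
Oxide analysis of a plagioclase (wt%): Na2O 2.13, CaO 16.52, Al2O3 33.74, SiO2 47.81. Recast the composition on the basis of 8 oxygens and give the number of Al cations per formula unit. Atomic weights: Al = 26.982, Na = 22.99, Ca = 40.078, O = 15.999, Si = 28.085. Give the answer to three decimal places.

1.817 Al apfu

Na2O: 2.13/61.979 = 0.03437 mol → 0.06874 mol Na, 0.03437 mol O.
CaO: 16.52/56.077 = 0.29459 mol → 0.29459 mol Ca, 0.29459 mol O.
Al2O3: 33.74/101.961 = 0.33091 mol → 0.66182 mol Al, 0.99273 mol O.
SiO2: 47.81/60.083 = 0.79573 mol → 0.79573 mol Si, 1.59146 mol O.
Total oxygen = 2.91315 mol. Normalization factor = 8/2.91315 = 2.74617.
Al per 8 O = 0.66182 × 2.74617 = 1.817.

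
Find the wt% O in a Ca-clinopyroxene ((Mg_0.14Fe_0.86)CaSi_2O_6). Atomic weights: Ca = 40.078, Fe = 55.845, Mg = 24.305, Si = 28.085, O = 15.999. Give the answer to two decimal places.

39.39 weight percent

M((Mg_0.14Fe_0.86)CaSi_2O_6) = 243.671 g/mol.
O contributes 6 × 15.999 = 95.994 g per mole.
95.994/243.671 = 0.3939 → 39.39%.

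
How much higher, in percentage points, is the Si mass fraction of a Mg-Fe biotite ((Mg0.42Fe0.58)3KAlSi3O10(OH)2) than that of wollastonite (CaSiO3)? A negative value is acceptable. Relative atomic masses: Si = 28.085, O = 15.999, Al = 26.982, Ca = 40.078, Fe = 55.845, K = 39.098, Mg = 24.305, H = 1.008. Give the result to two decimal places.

-6.33 percentage points

Si in (Mg0.42Fe0.58)3KAlSi3O10(OH)2: molar mass 472.134 g/mol; 3×28.085 = 84.255 g → 17.85 wt%.
Si in CaSiO3: molar mass 116.160 g/mol; 1×28.085 = 28.085 g → 24.18 wt%.
Difference = 17.85 − 24.18 = -6.33 percentage points.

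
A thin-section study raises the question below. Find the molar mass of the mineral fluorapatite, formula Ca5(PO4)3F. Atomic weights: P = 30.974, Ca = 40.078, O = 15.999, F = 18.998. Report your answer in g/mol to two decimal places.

504.30 g/mol

M = 5*40.078 + 3*30.974 + 12*15.999 + 1*18.998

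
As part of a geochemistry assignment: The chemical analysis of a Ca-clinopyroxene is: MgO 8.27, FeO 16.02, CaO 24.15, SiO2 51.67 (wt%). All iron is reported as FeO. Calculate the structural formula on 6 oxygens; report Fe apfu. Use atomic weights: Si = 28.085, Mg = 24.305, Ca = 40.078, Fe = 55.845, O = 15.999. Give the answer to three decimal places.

0.519 Fe apfu

8.27 wt% MgO ÷ 40.304 g/mol = 0.20519 mol, giving 0.20519 Mg and 0.20519 O.
16.02 wt% FeO ÷ 71.844 g/mol = 0.22298 mol, giving 0.22298 Fe and 0.22298 O.
24.15 wt% CaO ÷ 56.077 g/mol = 0.43066 mol, giving 0.43066 Ca and 0.43066 O.
51.67 wt% SiO2 ÷ 60.083 g/mol = 0.85998 mol, giving 0.85998 Si and 1.71996 O.
Oxygen sums to 2.57879; scaling by 6/2.57879 = 2.32667 puts the formula on 6 O.
Fe: 0.22298 × 2.32667 = 0.519 atoms per formula unit.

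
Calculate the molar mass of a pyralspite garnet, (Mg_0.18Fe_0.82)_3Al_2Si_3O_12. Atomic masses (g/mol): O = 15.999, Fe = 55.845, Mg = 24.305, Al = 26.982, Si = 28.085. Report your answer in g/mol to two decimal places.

480.71 g/mol

M = 0.54(24.305) + 2.46(55.845) + 2(26.982) + 3(28.085) + 12(15.999)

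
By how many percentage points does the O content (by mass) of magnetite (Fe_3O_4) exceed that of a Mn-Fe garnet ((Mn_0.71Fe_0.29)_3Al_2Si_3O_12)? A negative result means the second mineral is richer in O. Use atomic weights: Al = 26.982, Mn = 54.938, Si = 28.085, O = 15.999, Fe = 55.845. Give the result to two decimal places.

O in Fe_3O_4: molar mass 231.531 g/mol; 4×15.999 = 63.996 g → 27.64 wt%.
O in (Mn_0.71Fe_0.29)_3Al_2Si_3O_12: molar mass 495.810 g/mol; 12×15.999 = 191.988 g → 38.72 wt%.
Difference = 27.64 − 38.72 = -11.08 percentage points.

-11.08 percentage points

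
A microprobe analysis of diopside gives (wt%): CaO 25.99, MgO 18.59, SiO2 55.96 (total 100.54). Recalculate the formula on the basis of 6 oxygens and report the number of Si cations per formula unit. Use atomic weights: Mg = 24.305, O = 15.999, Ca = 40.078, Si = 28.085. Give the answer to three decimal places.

CaO: 25.99/56.077 = 0.46347 mol → 0.46347 mol Ca, 0.46347 mol O.
MgO: 18.59/40.304 = 0.46124 mol → 0.46124 mol Mg, 0.46124 mol O.
SiO2: 55.96/60.083 = 0.93138 mol → 0.93138 mol Si, 1.86276 mol O.
Total oxygen = 2.78747 mol. Normalization factor = 6/2.78747 = 2.15249.
Si per 6 O = 0.93138 × 2.15249 = 2.005.

2.005 Si apfu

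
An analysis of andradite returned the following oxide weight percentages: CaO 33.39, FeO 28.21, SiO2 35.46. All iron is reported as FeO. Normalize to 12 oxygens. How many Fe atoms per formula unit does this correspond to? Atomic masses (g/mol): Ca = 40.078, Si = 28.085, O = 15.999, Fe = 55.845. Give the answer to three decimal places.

2.173 Fe apfu

CaO: 33.39/56.077 = 0.59543 mol → 0.59543 mol Ca, 0.59543 mol O.
FeO: 28.21/71.844 = 0.39266 mol → 0.39266 mol Fe, 0.39266 mol O.
SiO2: 35.46/60.083 = 0.59018 mol → 0.59018 mol Si, 1.18036 mol O.
Total oxygen = 2.16845 mol. Normalization factor = 12/2.16845 = 5.53391.
Fe per 12 O = 0.39266 × 5.53391 = 2.173.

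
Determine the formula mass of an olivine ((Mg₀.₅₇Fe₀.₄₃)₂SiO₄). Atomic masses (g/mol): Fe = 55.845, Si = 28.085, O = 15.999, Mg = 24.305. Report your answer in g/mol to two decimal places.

167.82 g/mol

M = 1.14×24.305 + 0.86×55.845 + 1×28.085 + 4×15.999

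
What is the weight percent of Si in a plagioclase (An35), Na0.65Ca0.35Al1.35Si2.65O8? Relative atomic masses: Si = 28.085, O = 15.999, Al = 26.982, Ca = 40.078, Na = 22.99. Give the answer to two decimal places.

27.79 wt%

Formula mass = 0.65*22.99 + 0.35*40.078 + 1.35*26.982 + 2.65*28.085 + 8*15.999 = 267.814 g/mol, of which 74.425 g is Si.
So Si makes up 74.425/267.814 = 0.2779 of the mass, i.e. 27.79%.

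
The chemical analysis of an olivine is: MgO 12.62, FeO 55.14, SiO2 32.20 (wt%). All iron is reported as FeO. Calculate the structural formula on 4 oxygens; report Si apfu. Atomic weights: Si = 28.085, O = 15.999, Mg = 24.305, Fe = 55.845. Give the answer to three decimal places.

12.62 wt% MgO ÷ 40.304 g/mol = 0.31312 mol, giving 0.31312 Mg and 0.31312 O.
55.14 wt% FeO ÷ 71.844 g/mol = 0.76750 mol, giving 0.76750 Fe and 0.76750 O.
32.20 wt% SiO2 ÷ 60.083 g/mol = 0.53593 mol, giving 0.53593 Si and 1.07186 O.
Oxygen sums to 2.15248; scaling by 4/2.15248 = 1.85832 puts the formula on 4 O.
Si: 0.53593 × 1.85832 = 0.996 atoms per formula unit.

0.996 Si apfu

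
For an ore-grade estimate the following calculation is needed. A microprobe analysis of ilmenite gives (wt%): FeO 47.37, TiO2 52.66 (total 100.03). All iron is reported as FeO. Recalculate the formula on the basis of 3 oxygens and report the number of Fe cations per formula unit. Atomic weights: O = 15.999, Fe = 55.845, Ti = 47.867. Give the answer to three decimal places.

47.37 wt% FeO ÷ 71.844 g/mol = 0.65935 mol, giving 0.65935 Fe and 0.65935 O.
52.66 wt% TiO2 ÷ 79.865 g/mol = 0.65936 mol, giving 0.65936 Ti and 1.31872 O.
Oxygen sums to 1.97807; scaling by 3/1.97807 = 1.51663 puts the formula on 3 O.
Fe: 0.65935 × 1.51663 = 1.000 atoms per formula unit.

1.000 Fe apfu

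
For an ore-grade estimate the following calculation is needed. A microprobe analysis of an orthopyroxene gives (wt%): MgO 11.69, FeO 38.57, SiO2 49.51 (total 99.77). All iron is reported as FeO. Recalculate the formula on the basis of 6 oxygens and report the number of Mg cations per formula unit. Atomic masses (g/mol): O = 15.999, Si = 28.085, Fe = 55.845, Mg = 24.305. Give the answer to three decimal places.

0.703 Mg apfu

MgO: 11.69/40.304 = 0.29005 mol → 0.29005 mol Mg, 0.29005 mol O.
FeO: 38.57/71.844 = 0.53686 mol → 0.53686 mol Fe, 0.53686 mol O.
SiO2: 49.51/60.083 = 0.82403 mol → 0.82403 mol Si, 1.64806 mol O.
Total oxygen = 2.47497 mol. Normalization factor = 6/2.47497 = 2.42427.
Mg per 6 O = 0.29005 × 2.42427 = 0.703.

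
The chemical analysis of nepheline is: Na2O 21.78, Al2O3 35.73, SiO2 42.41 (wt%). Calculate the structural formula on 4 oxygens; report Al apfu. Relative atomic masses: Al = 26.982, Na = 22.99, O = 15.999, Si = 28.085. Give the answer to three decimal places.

Na2O: 21.78/61.979 = 0.35141 mol → 0.70282 mol Na, 0.35141 mol O.
Al2O3: 35.73/101.961 = 0.35043 mol → 0.70086 mol Al, 1.05129 mol O.
SiO2: 42.41/60.083 = 0.70586 mol → 0.70586 mol Si, 1.41172 mol O.
Total oxygen = 2.81442 mol. Normalization factor = 4/2.81442 = 1.42125.
Al per 4 O = 0.70086 × 1.42125 = 0.996.

0.996 Al apfu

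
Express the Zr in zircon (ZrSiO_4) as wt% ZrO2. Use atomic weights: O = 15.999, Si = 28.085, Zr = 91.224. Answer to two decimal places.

Formula mass = 183.305 g/mol.
1 Zr → 1.0000 mol ZrO2 per formula unit; M(ZrO2) = 123.222, so ZrO2 mass = 123.222 g.
123.222/183.305 × 100 = 67.22 wt%.

67.22 wt%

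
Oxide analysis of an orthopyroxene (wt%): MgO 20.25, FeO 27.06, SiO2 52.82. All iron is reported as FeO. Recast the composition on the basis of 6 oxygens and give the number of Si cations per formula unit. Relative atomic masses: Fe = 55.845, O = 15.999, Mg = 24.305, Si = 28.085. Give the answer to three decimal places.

2.000 Si apfu

20.25 wt% MgO ÷ 40.304 g/mol = 0.50243 mol, giving 0.50243 Mg and 0.50243 O.
27.06 wt% FeO ÷ 71.844 g/mol = 0.37665 mol, giving 0.37665 Fe and 0.37665 O.
52.82 wt% SiO2 ÷ 60.083 g/mol = 0.87912 mol, giving 0.87912 Si and 1.75824 O.
Oxygen sums to 2.63732; scaling by 6/2.63732 = 2.27504 puts the formula on 6 O.
Si: 0.87912 × 2.27504 = 2.000 atoms per formula unit.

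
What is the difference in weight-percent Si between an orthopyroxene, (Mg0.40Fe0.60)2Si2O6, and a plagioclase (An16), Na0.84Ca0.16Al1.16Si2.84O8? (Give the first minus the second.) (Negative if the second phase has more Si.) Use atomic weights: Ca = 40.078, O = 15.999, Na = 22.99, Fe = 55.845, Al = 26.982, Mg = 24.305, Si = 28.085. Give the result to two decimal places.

Si in (Mg0.40Fe0.60)2Si2O6: molar mass 238.622 g/mol; 2×28.085 = 56.170 g → 23.54 wt%.
Si in Na0.84Ca0.16Al1.16Si2.84O8: molar mass 264.777 g/mol; 2.84×28.085 = 79.761 g → 30.12 wt%.
Difference = 23.54 − 30.12 = -6.58 percentage points.

-6.58 percentage points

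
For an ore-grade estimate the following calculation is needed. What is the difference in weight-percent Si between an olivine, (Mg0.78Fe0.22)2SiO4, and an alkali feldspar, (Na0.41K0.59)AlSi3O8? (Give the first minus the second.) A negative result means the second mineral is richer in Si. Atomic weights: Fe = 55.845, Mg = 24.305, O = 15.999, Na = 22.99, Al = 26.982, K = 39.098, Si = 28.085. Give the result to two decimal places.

-12.84 percentage points

First mineral: 28.085 g Si in 154.569 g formula = 18.17 wt% Si.
Second mineral: 84.255 g Si in 271.723 g formula = 31.01 wt% Si.
18.17% − 31.01% gives a difference of -12.84 percentage points.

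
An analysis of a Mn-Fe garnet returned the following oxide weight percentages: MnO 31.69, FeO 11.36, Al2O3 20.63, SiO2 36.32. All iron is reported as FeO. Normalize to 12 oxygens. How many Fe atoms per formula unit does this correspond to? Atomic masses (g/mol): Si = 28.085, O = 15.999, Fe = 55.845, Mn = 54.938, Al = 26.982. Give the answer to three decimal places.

0.784 Fe apfu

MnO: 31.69/70.937 = 0.44673 mol → 0.44673 mol Mn, 0.44673 mol O.
FeO: 11.36/71.844 = 0.15812 mol → 0.15812 mol Fe, 0.15812 mol O.
Al2O3: 20.63/101.961 = 0.20233 mol → 0.40466 mol Al, 0.60699 mol O.
SiO2: 36.32/60.083 = 0.60450 mol → 0.60450 mol Si, 1.20900 mol O.
Total oxygen = 2.42084 mol. Normalization factor = 12/2.42084 = 4.95696.
Fe per 12 O = 0.15812 × 4.95696 = 0.784.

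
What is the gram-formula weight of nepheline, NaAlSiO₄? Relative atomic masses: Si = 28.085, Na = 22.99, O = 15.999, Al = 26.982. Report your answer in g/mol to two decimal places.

M = 1*22.99 + 1*26.982 + 1*28.085 + 4*15.999

142.05 g/mol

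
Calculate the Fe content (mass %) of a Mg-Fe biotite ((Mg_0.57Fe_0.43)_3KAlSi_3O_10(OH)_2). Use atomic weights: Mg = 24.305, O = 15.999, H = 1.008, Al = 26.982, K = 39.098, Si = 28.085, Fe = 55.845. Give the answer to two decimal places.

15.73 mass %

M((Mg_0.57Fe_0.43)_3KAlSi_3O_10(OH)_2) = 457.941 g/mol.
Fe contributes 1.29 × 55.845 = 72.040 g per mole.
72.040/457.941 = 0.1573 → 15.73%.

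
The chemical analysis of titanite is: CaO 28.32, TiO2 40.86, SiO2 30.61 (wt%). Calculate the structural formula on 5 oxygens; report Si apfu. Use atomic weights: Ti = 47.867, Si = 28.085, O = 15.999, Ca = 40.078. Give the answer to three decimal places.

1.000 Si apfu

CaO (M=56.077): mol = 0.50502; Ca = 0.50502, O = 0.50502.
TiO2 (M=79.865): mol = 0.51161; Ti = 0.51161, O = 1.02322.
SiO2 (M=60.083): mol = 0.50946; Si = 0.50946, O = 1.01892.
ΣO = 2.54716; factor = 5/ΣO = 1.96297.
Si apfu = 0.50946 × 1.96297 = 1.000.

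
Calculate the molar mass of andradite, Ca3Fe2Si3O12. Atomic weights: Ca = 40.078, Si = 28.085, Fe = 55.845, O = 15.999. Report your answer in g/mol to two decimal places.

M = 3·40.078 + 2·55.845 + 3·28.085 + 12·15.999

508.17 g/mol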